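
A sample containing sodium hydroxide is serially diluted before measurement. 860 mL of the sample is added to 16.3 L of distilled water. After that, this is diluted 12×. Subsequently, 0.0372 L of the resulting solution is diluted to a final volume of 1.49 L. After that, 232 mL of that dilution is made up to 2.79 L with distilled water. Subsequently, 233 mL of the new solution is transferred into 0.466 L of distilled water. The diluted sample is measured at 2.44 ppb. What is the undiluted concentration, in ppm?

Overall dilution factor = 19.95 × 12 × 40.05 × 12.03 × 3 = 3.46 × 10⁵.
Original = 2.44 ppb × 3.46 × 10⁵ = 8.44 × 10⁵ ppb = 844 ppm.

844 ppm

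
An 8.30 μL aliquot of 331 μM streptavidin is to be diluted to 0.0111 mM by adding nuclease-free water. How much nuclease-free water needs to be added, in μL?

0.0111 mM = 11.1 μM.
V₂ = C₁V₁/C₂ = 331 × 8.30 / 11.1 = 248 μL.
Diluent to add = V₂ − V₁ = 248 − 8.30 = 239 μL.

239 μL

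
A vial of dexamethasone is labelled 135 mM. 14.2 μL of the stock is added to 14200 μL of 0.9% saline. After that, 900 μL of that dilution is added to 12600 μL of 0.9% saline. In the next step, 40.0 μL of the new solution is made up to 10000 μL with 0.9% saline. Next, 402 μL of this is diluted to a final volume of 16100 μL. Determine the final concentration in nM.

Overall dilution factor = 1001 × 15 × 250 × 40.05 = 1.50 × 10⁸.
135 mM / 1.50 × 10⁸ = 8.98 × 10⁻⁷ mM = 0.898 nM.

0.898 nM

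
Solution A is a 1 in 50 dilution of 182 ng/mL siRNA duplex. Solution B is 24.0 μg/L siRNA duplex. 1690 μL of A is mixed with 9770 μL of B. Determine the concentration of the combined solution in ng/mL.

C_A = 182 ng/mL / 50 = 3.64 ng/mL.
C_B = 24.0 μg/L = 24.0 ng/mL.
C_mix = (C_A·V_A + C_B·V_B)/(V_A + V_B) = (3.64×1690 + 24.0×9770) / 11460 = 21.0 ng/mL.

21.0 ng/mL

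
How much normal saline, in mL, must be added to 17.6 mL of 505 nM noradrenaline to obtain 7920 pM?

7920 pM = 7.92 nM.
V₂ = C₁V₁/C₂ = 505 × 17.6 / 7.92 = 1122 mL.
Diluent to add = V₂ − V₁ = 1122 − 17.6 = 1100 mL.

1100 mL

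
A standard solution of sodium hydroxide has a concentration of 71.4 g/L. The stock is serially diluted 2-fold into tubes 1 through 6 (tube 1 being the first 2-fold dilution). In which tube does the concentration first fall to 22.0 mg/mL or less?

Tube n has concentration 71.4 g/L / 2ⁿ.
Need 2ⁿ ≥ 71.4 g/L / 22.0 mg/mL = 3.25, so n ≥ 1.70.
First such tube: n = 2.

tube 2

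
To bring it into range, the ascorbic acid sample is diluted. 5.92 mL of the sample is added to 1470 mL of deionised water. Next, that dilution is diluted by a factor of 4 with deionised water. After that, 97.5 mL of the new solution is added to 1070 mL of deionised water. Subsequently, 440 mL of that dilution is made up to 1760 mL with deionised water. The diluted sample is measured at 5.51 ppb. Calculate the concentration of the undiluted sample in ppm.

Overall dilution factor = 249.3 × 4 × 11.97 × 4 = 4.78 × 10⁴.
Original = 5.51 ppb × 4.78 × 10⁴ = 2.63 × 10⁵ ppb = 263 ppm.

263 ppm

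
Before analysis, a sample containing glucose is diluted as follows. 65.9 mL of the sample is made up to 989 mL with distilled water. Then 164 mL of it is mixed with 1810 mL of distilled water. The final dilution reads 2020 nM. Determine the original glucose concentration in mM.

Overall dilution factor = 15.01 × 12.04 = 181.
Original = 2020 nM × 181 = 3.65 × 10⁵ nM = 0.365 mM.

0.365 mM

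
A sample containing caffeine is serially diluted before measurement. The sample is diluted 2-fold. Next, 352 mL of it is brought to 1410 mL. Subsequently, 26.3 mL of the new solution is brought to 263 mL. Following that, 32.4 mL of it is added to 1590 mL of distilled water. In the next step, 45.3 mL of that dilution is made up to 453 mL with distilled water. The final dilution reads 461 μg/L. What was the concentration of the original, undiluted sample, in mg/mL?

Overall dilution factor = 2 × 4.006 × 10 × 50.07 × 10 = 4.01 × 10⁴.
Original = 461 μg/L × 4.01 × 10⁴ = 1.85 × 10⁷ μg/L = 18.5 mg/mL.

18.5 mg/mL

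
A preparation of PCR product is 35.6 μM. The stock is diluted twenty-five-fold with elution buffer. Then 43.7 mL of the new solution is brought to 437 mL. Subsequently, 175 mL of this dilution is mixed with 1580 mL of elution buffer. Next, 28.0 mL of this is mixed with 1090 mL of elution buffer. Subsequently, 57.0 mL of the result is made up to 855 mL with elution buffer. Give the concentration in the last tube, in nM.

0.0237 nM

Overall dilution factor = 25 × 10 × 10.03 × 39.93 × 15 = 1.50 × 10⁶.
35.6 μM / 1.50 × 10⁶ = 2.37 × 10⁻⁵ μM = 0.0237 nM.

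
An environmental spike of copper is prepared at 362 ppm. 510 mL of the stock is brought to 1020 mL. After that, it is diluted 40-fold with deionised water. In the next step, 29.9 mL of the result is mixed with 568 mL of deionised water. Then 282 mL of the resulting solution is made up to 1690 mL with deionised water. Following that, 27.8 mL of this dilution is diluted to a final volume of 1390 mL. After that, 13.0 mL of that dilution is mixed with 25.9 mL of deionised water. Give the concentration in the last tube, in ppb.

Overall dilution factor = 2 × 40 × 20.00 × 5.993 × 50 × 2.992 = 1.43 × 10⁶.
362 ppm / 1.43 × 10⁶ = 2.52 × 10⁻⁴ ppm = 0.252 ppb.

0.252 ppb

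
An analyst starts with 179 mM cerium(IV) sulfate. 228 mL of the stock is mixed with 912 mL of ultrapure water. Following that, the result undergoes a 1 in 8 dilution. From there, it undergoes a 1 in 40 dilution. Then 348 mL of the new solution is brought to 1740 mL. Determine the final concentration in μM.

22.4 μM

Overall dilution factor = 5 × 8 × 40 × 5 = 8000.
179 mM / 8000 = 0.0224 mM = 22.4 μM.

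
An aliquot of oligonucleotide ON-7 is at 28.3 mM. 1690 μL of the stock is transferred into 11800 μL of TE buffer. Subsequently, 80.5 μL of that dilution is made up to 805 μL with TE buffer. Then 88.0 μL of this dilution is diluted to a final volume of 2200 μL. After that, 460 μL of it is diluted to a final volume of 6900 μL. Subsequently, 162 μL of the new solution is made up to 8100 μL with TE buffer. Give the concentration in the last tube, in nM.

Overall dilution factor = 7.982 × 10 × 25 × 15 × 50 = 1.50 × 10⁶.
28.3 mM / 1.50 × 10⁶ = 1.89 × 10⁻⁵ mM = 18.9 nM.

18.9 nM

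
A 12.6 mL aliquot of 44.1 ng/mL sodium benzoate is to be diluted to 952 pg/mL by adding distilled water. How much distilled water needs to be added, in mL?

952 pg/mL = 0.952 ng/mL.
V₂ = C₁V₁/C₂ = 44.1 × 12.6 / 0.952 = 584 mL.
Diluent to add = V₂ − V₁ = 584 − 12.6 = 571 mL.

571 mL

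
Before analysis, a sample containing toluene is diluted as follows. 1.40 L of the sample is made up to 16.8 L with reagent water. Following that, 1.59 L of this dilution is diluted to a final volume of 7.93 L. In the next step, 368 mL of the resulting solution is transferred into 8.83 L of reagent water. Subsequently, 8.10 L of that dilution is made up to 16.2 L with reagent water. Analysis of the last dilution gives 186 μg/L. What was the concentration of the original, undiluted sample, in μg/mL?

Overall dilution factor = 12 × 4.987 × 24.99 × 2 = 2992.
Original = 186 μg/L × 2992 = 5.56 × 10⁵ μg/L = 556 μg/mL.

556 μg/mL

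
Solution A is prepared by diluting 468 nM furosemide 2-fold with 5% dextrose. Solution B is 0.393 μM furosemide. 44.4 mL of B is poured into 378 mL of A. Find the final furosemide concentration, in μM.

0.251 μM

C_A = 468 nM / 2 = 234 nM.
C_B = 0.393 μM = 393 nM.
C_mix = (C_A·V_A + C_B·V_B)/(V_A + V_B) = (234×378 + 393×44.4) / 422.4 = 251 nM = 0.251 μM.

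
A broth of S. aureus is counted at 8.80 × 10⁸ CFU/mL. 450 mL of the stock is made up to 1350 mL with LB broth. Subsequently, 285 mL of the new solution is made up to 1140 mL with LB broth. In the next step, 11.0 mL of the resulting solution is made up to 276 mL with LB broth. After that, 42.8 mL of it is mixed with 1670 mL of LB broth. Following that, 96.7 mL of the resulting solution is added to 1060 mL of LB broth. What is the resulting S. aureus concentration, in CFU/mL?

Overall dilution factor = 3 × 4 × 25.09 × 40.02 × 11.96 = 1.44 × 10⁵.
8.80 × 10⁸ CFU/mL / 1.44 × 10⁵ = 6110 CFU/mL.

6110 CFU/mL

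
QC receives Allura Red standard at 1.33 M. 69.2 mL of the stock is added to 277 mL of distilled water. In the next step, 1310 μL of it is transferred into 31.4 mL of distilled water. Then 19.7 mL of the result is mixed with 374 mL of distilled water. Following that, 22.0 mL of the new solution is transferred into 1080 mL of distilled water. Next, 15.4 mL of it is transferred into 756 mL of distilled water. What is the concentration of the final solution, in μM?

Overall dilution factor = 5.003 × 24.97 × 19.98 × 50.09 × 50.09 = 6.26 × 10⁶.
1.33 M / 6.26 × 10⁶ = 2.12 × 10⁻⁷ M = 0.212 μM.

0.212 μM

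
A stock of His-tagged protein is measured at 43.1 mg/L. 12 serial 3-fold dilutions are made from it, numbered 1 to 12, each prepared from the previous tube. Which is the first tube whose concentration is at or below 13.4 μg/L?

tube 8

Tube n has concentration 43.1 mg/L / 3ⁿ.
Need 3ⁿ ≥ 43.1 mg/L / 13.4 μg/L = 3216, so n ≥ 7.35.
First such tube: n = 8.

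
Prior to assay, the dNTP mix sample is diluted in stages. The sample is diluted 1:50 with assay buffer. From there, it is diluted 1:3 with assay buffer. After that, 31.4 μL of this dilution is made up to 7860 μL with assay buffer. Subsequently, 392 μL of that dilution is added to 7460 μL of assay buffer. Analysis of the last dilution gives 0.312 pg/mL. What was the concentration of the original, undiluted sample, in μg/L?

235 μg/L

Overall dilution factor = 50 × 3 × 250.3 × 20.03 = 7.52 × 10⁵.
Original = 0.312 pg/mL × 7.52 × 10⁵ = 2.35 × 10⁵ pg/mL = 235 μg/L.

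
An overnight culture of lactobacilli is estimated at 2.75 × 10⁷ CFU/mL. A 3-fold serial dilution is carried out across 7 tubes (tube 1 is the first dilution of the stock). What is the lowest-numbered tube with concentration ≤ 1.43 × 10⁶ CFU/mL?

tube 3

Tube n has concentration 2.75 × 10⁷ CFU/mL / 3ⁿ.
Need 3ⁿ ≥ 2.75 × 10⁷ CFU/mL / 1.43 × 10⁶ CFU/mL = 19.2, so n ≥ 2.69.
First such tube: n = 3.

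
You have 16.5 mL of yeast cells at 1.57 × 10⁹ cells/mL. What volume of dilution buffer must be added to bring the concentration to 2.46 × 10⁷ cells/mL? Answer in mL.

1040 mL

V₂ = C₁V₁/C₂ = 1.57 × 10⁹ × 16.5 / 2.46 × 10⁷ = 1053 mL.
Diluent to add = V₂ − V₁ = 1053 − 16.5 = 1040 mL.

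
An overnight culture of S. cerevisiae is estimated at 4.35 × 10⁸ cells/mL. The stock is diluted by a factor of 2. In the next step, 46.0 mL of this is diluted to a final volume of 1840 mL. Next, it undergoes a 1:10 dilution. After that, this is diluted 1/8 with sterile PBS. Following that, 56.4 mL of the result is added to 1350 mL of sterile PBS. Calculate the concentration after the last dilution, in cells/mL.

Overall dilution factor = 2 × 40 × 10 × 8 × 24.94 = 1.60 × 10⁵.
4.35 × 10⁸ cells/mL / 1.60 × 10⁵ = 2730 cells/mL.

2730 cells/mL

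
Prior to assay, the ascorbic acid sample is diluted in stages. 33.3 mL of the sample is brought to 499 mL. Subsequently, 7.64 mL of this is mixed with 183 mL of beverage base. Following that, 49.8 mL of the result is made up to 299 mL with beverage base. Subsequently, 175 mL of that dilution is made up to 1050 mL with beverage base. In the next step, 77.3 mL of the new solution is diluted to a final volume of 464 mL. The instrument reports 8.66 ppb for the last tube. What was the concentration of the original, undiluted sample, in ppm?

Overall dilution factor = 14.98 × 24.95 × 6.004 × 6 × 6.003 = 8.09 × 10⁴.
Original = 8.66 ppb × 8.09 × 10⁴ = 7.00 × 10⁵ ppb = 700 ppm.

700 ppm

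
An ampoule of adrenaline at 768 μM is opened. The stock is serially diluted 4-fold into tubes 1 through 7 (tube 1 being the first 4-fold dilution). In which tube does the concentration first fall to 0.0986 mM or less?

Tube n has concentration 768 μM / 4ⁿ.
Need 4ⁿ ≥ 768 μM / 0.0986 mM = 7.79, so n ≥ 1.48.
First such tube: n = 2.

tube 2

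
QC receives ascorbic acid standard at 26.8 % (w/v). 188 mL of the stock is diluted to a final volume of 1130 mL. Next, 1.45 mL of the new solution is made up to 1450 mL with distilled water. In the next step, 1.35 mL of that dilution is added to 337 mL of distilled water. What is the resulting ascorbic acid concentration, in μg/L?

Overall dilution factor = 6.011 × 1000 × 250.6 = 1.51 × 10⁶.
26.8 % (w/v) / 1.51 × 10⁶ = 1.78 × 10⁻⁵ % (w/v) = 178 μg/L.

178 μg/L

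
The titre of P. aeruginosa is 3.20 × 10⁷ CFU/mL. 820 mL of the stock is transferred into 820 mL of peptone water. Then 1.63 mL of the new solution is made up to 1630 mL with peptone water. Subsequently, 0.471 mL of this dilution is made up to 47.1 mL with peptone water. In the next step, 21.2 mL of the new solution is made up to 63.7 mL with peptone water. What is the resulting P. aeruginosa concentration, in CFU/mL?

Overall dilution factor = 2 × 1000 × 100 × 3.005 = 6.01 × 10⁵.
3.20 × 10⁷ CFU/mL / 6.01 × 10⁵ = 53.2 CFU/mL.

53.2 CFU/mL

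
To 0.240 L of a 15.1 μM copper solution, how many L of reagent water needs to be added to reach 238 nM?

238 nM = 0.238 μM.
V₂ = C₁V₁/C₂ = 15.1 × 0.240 / 0.238 = 15.2 L.
Diluent to add = V₂ − V₁ = 15.2 − 0.240 = 15.0 L.

15.0 L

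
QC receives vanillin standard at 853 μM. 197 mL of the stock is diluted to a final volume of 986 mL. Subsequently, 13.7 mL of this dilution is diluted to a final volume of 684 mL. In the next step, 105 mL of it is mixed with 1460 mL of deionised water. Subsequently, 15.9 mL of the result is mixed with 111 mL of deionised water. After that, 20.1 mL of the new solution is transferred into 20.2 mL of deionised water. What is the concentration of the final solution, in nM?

Overall dilution factor = 5.005 × 49.93 × 14.90 × 7.981 × 2.005 = 5.96 × 10⁴.
853 μM / 5.96 × 10⁴ = 0.0143 μM = 14.3 nM.

14.3 nM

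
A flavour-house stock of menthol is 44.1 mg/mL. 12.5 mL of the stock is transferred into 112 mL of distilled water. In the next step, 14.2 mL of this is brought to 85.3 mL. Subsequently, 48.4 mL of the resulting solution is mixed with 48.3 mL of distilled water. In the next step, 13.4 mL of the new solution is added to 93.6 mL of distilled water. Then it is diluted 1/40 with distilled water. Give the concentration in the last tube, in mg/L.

1.16 mg/L

Overall dilution factor = 9.960 × 6.007 × 1.998 × 7.985 × 40 = 3.82 × 10⁴.
44.1 mg/mL / 3.82 × 10⁴ = 1.16 × 10⁻³ mg/mL = 1.16 mg/L.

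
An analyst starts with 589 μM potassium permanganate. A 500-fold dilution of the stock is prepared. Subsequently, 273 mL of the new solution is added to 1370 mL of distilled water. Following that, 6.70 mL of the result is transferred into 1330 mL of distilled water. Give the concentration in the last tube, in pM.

981 pM

Overall dilution factor = 500 × 6.018 × 199.5 = 6.00 × 10⁵.
589 μM / 6.00 × 10⁵ = 9.81 × 10⁻⁴ μM = 981 pM.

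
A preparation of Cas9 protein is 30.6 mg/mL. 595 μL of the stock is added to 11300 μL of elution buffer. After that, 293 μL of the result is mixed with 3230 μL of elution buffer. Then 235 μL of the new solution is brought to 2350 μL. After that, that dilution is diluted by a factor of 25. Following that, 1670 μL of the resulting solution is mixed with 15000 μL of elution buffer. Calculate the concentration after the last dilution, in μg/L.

Overall dilution factor = 19.99 × 12.02 × 10 × 25 × 9.982 = 6.00 × 10⁵.
30.6 mg/mL / 6.00 × 10⁵ = 5.10 × 10⁻⁵ mg/mL = 51.0 μg/L.

51.0 μg/L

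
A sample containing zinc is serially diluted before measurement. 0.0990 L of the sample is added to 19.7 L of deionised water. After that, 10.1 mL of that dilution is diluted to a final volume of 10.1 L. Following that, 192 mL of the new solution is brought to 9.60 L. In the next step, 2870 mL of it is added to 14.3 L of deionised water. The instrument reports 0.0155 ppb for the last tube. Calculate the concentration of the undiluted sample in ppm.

Overall dilution factor = 200.0 × 1000 × 50 × 5.983 = 5.98 × 10⁷.
Original = 0.0155 ppb × 5.98 × 10⁷ = 9.27 × 10⁵ ppb = 927 ppm.

927 ppm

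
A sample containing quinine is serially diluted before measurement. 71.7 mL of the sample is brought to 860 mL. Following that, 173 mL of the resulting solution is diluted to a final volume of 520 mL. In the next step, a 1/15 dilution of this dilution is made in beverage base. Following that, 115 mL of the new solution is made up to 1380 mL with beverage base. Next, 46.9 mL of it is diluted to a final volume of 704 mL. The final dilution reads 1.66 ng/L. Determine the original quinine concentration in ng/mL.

Overall dilution factor = 11.99 × 3.006 × 15 × 12 × 15.01 = 9.74 × 10⁴.
Original = 1.66 ng/L × 9.74 × 10⁴ = 1.62 × 10⁵ ng/L = 162 ng/mL.

162 ng/mL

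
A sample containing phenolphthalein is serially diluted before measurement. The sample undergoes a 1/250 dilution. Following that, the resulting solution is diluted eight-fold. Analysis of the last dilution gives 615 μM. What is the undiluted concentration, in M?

Overall dilution factor = 250 × 8 = 2000.
Original = 615 μM × 2000 = 1.23 × 10⁶ μM = 1.23 M.

1.23 M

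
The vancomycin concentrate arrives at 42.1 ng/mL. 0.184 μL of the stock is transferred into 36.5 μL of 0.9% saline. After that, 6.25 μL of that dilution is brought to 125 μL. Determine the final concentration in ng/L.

Overall dilution factor = 199.4 × 20 = 3987.
42.1 ng/mL / 3987 = 0.0106 ng/mL = 10.6 ng/L.

10.6 ng/L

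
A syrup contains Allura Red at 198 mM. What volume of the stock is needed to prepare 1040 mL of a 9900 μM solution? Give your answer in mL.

9900 μM = 9.90 mM.
V₁ = C₂V₂/C₁ = 9.90 × 1040 / 198 = 52.0 mL.

52.0 mL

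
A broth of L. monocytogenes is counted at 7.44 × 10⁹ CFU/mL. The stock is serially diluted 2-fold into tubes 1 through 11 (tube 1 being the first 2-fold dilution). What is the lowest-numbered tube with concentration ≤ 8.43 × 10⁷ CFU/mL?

tube 7

Tube n has concentration 7.44 × 10⁹ CFU/mL / 2ⁿ.
Need 2ⁿ ≥ 7.44 × 10⁹ CFU/mL / 8.43 × 10⁷ CFU/mL = 88.3, so n ≥ 6.46.
First such tube: n = 7.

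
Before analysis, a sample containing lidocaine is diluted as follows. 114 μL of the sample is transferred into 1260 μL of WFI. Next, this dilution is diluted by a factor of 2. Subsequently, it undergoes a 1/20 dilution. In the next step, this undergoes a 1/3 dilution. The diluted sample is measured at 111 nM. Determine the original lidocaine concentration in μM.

Overall dilution factor = 12.05 × 2 × 20 × 3 = 1446.
Original = 111 nM × 1446 = 1.61 × 10⁵ nM = 161 μM.

161 μM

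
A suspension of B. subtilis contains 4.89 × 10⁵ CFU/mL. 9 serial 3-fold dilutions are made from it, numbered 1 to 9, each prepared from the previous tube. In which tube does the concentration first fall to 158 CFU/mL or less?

Tube n has concentration 4.89 × 10⁵ CFU/mL / 3ⁿ.
Need 3ⁿ ≥ 4.89 × 10⁵ CFU/mL / 158 CFU/mL = 3095, so n ≥ 7.32.
First such tube: n = 8.

tube 8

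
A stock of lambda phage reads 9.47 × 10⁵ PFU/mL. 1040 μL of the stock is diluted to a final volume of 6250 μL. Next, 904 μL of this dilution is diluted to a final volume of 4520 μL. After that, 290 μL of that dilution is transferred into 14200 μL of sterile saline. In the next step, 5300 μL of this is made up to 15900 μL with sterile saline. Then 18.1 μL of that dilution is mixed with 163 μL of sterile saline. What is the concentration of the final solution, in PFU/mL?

Overall dilution factor = 6.010 × 5 × 49.97 × 3 × 10.01 = 4.51 × 10⁴.
9.47 × 10⁵ PFU/mL / 4.51 × 10⁴ = 21.0 PFU/mL.

21.0 PFU/mL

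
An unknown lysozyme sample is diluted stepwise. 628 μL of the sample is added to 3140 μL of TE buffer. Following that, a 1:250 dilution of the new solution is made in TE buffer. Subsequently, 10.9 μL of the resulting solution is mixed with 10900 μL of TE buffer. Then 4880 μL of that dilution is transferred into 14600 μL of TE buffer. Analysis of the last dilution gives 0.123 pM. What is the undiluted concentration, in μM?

0.737 μM

Overall dilution factor = 6 × 250 × 1001 × 3.992 = 5.99 × 10⁶.
Original = 0.123 pM × 5.99 × 10⁶ = 7.37 × 10⁵ pM = 0.737 μM.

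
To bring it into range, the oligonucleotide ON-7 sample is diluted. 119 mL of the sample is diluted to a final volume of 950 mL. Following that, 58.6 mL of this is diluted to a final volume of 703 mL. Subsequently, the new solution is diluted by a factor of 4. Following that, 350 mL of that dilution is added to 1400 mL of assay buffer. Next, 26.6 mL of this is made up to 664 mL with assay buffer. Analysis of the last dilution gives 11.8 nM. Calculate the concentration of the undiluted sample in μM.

Overall dilution factor = 7.983 × 12.00 × 4 × 5 × 24.96 = 4.78 × 10⁴.
Original = 11.8 nM × 4.78 × 10⁴ = 5.64 × 10⁵ nM = 564 μM.

564 μM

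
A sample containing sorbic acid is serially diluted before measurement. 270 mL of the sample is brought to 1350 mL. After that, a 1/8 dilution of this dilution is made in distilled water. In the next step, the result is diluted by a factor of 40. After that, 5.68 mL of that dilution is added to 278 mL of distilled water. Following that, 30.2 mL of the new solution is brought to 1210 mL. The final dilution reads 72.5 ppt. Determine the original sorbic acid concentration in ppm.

Overall dilution factor = 5 × 8 × 40 × 49.94 × 40.07 = 3.20 × 10⁶.
Original = 72.5 ppt × 3.20 × 10⁶ = 2.32 × 10⁸ ppt = 232 ppm.

232 ppm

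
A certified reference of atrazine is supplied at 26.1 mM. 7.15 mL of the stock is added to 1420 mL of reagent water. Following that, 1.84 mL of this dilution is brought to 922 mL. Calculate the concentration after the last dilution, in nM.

Overall dilution factor = 199.6 × 501.1 = 1.00 × 10⁵.
26.1 mM / 1.00 × 10⁵ = 2.61 × 10⁻⁴ mM = 261 nM.

261 nM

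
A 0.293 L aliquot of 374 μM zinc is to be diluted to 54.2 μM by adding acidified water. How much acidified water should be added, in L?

1.73 L

V₂ = C₁V₁/C₂ = 374 × 0.293 / 54.2 = 2.02 L.
Diluent to add = V₂ − V₁ = 2.02 − 0.293 = 1.73 L.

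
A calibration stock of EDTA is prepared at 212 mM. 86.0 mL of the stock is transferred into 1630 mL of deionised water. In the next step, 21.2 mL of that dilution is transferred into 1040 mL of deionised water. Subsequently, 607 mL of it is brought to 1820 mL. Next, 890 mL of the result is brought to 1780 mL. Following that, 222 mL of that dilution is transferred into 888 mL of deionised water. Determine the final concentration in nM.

Overall dilution factor = 19.95 × 50.06 × 2.998 × 2 × 5 = 2.99 × 10⁴.
212 mM / 2.99 × 10⁴ = 7.08 × 10⁻³ mM = 7080 nM.

7080 nM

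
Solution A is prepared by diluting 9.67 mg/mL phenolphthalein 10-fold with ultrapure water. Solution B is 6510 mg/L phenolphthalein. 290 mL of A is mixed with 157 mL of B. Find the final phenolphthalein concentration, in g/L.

2.91 g/L

C_A = 9.67 mg/mL / 10 = 0.967 mg/mL.
C_B = 6510 mg/L = 6.51 mg/mL.
C_mix = (C_A·V_A + C_B·V_B)/(V_A + V_B) = (0.967×290 + 6.51×157) / 447.0 = 2.91 mg/mL = 2.91 g/L.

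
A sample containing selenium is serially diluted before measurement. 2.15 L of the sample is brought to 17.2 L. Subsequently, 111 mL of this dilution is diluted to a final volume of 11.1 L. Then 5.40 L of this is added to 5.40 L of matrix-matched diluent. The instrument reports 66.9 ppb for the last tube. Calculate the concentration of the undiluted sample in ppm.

107 ppm

Overall dilution factor = 8 × 100 × 2 = 1600.
Original = 66.9 ppb × 1600 = 1.07 × 10⁵ ppb = 107 ppm.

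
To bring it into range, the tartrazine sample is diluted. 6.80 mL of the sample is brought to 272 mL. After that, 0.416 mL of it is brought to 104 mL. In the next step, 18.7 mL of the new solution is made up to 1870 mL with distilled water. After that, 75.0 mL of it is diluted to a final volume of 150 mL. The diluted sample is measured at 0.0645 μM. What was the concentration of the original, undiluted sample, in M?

0.129 M

Overall dilution factor = 40 × 250 × 100 × 2 = 2.00 × 10⁶.
Original = 0.0645 μM × 2.00 × 10⁶ = 1.29 × 10⁵ μM = 0.129 M.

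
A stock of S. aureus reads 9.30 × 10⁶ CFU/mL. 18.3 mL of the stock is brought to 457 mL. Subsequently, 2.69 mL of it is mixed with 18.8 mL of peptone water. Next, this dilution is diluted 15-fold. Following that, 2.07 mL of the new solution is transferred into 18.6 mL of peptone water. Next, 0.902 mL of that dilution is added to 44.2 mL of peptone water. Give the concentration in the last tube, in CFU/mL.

6.22 CFU/mL

Overall dilution factor = 24.97 × 7.989 × 15 × 9.986 × 50.00 = 1.49 × 10⁶.
9.30 × 10⁶ CFU/mL / 1.49 × 10⁶ = 6.22 CFU/mL.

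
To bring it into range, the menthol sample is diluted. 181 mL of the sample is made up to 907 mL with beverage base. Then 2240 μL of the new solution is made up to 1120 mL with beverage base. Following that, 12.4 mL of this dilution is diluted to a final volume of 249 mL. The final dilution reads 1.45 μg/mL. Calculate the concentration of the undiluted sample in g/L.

73.0 g/L

Overall dilution factor = 5.011 × 500 × 20.08 = 5.03 × 10⁴.
Original = 1.45 μg/mL × 5.03 × 10⁴ = 7.30 × 10⁴ μg/mL = 73.0 g/L.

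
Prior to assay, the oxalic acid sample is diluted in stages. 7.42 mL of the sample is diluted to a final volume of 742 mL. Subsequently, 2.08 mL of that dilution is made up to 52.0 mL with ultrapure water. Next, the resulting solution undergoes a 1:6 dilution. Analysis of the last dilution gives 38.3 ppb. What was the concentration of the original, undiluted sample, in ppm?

Overall dilution factor = 100 × 25 × 6 = 1.50 × 10⁴.
Original = 38.3 ppb × 1.50 × 10⁴ = 5.75 × 10⁵ ppb = 574 ppm.

574 ppm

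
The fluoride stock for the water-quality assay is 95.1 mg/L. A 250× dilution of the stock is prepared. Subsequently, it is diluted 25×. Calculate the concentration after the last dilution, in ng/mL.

Overall dilution factor = 250 × 25 = 6250.
95.1 mg/L / 6250 = 0.0152 mg/L = 15.2 ng/mL.

15.2 ng/mL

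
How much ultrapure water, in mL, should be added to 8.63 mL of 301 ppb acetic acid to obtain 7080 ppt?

7080 ppt = 7.08 ppb.
V₂ = C₁V₁/C₂ = 301 × 8.63 / 7.08 = 367 mL.
Diluent to add = V₂ − V₁ = 367 − 8.63 = 358 mL.

358 mL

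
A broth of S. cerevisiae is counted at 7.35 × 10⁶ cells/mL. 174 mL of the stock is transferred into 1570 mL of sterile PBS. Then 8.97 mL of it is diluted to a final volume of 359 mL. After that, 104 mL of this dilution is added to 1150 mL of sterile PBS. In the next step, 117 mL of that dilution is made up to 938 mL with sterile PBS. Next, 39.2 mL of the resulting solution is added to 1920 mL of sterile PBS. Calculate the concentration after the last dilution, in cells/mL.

3.79 cells/mL

Overall dilution factor = 10.02 × 40.02 × 12.06 × 8.017 × 49.98 = 1.94 × 10⁶.
7.35 × 10⁶ cells/mL / 1.94 × 10⁶ = 3.79 cells/mL.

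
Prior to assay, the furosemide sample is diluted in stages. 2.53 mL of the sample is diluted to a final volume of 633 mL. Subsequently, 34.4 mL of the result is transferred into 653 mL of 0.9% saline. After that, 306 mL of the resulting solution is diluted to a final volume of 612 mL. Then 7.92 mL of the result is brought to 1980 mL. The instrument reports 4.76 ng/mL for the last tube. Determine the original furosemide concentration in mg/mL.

Overall dilution factor = 250.2 × 19.98 × 2 × 250 = 2.50 × 10⁶.
Original = 4.76 ng/mL × 2.50 × 10⁶ = 1.19 × 10⁷ ng/mL = 11.9 mg/mL.

11.9 mg/mL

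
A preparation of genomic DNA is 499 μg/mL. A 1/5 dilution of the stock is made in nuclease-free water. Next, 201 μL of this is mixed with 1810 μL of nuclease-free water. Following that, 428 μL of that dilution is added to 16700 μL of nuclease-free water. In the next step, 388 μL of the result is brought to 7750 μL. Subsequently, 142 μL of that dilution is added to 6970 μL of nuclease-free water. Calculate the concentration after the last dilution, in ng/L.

249 ng/L

Overall dilution factor = 5 × 10.00 × 40.02 × 19.97 × 50.08 = 2.00 × 10⁶.
499 μg/mL / 2.00 × 10⁶ = 2.49 × 10⁻⁴ μg/mL = 249 ng/L.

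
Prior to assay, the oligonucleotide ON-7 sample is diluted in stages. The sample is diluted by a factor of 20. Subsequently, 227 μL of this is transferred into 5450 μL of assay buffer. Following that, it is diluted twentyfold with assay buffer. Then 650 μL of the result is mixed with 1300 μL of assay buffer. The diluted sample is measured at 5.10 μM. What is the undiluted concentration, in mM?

Overall dilution factor = 20 × 25.01 × 20 × 3 = 3.00 × 10⁴.
Original = 5.10 μM × 3.00 × 10⁴ = 1.53 × 10⁵ μM = 153 mM.

153 mM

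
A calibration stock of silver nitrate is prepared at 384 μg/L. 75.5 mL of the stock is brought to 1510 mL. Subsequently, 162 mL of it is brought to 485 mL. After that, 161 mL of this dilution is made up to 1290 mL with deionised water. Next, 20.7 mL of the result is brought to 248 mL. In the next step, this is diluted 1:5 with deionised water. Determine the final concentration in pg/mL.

13.4 pg/mL

Overall dilution factor = 20 × 2.994 × 8.012 × 11.98 × 5 = 2.87 × 10⁴.
384 μg/L / 2.87 × 10⁴ = 0.0134 μg/L = 13.4 pg/mL.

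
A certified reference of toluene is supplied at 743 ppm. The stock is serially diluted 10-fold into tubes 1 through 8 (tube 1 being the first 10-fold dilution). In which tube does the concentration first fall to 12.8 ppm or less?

Tube n has concentration 743 ppm / 10ⁿ.
Need 10ⁿ ≥ 743 ppm / 12.8 ppm = 58.0, so n ≥ 1.76.
First such tube: n = 2.

tube 2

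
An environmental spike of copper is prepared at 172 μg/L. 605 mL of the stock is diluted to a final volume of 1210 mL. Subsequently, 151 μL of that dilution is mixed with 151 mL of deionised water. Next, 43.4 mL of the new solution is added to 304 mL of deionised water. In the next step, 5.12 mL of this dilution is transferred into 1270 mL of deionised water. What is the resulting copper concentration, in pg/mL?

Overall dilution factor = 2 × 1001 × 8.005 × 249.0 = 3.99 × 10⁶.
172 μg/L / 3.99 × 10⁶ = 4.31 × 10⁻⁵ μg/L = 0.0431 pg/mL.

0.0431 pg/mL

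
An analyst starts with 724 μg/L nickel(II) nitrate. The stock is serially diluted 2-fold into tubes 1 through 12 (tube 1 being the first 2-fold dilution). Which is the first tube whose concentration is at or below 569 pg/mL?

Tube n has concentration 724 μg/L / 2ⁿ.
Need 2ⁿ ≥ 724 μg/L / 569 pg/mL = 1272, so n ≥ 10.31.
First such tube: n = 11.

tube 11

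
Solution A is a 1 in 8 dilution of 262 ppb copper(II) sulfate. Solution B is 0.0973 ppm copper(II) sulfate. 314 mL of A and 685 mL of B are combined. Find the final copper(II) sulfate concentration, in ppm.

C_A = 262 ppb / 8 = 32.8 ppb.
C_B = 0.0973 ppm = 97.3 ppb.
C_mix = (C_A·V_A + C_B·V_B)/(V_A + V_B) = (32.8×314 + 97.3×685) / 999.0 = 77.0 ppb = 0.0770 ppm.

0.0770 ppm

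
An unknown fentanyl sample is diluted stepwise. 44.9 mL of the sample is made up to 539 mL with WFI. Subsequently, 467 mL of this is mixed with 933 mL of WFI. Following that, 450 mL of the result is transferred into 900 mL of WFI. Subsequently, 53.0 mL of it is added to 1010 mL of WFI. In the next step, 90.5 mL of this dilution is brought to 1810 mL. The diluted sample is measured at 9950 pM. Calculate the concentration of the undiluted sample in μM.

Overall dilution factor = 12.00 × 2.998 × 3 × 20.06 × 20 = 4.33 × 10⁴.
Original = 9950 pM × 4.33 × 10⁴ = 4.31 × 10⁸ pM = 431 μM.

431 μM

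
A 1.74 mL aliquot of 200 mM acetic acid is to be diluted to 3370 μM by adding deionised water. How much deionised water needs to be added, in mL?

3370 μM = 3.37 mM.
V₂ = C₁V₁/C₂ = 200 × 1.74 / 3.37 = 103 mL.
Diluent to add = V₂ − V₁ = 103 − 1.74 = 102 mL.

102 mL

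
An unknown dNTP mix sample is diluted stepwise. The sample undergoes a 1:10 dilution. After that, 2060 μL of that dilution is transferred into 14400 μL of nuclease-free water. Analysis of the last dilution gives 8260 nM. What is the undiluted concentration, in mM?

Overall dilution factor = 10 × 7.990 = 79.9.
Original = 8260 nM × 79.9 = 6.60 × 10⁵ nM = 0.660 mM.

0.660 mM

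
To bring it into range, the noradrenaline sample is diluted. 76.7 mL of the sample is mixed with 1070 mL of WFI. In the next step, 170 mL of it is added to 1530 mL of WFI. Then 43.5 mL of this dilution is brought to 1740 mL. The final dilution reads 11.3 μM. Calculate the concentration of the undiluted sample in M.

Overall dilution factor = 14.95 × 10 × 40 = 5980.
Original = 11.3 μM × 5980 = 6.76 × 10⁴ μM = 0.0676 M.

0.0676 M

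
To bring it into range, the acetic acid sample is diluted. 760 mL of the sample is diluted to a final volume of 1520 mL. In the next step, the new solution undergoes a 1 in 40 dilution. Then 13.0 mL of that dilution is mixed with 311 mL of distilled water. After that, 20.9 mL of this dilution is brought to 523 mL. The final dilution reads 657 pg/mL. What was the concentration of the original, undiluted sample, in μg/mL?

32.8 μg/mL

Overall dilution factor = 2 × 40 × 24.92 × 25.02 = 4.99 × 10⁴.
Original = 657 pg/mL × 4.99 × 10⁴ = 3.28 × 10⁷ pg/mL = 32.8 μg/mL.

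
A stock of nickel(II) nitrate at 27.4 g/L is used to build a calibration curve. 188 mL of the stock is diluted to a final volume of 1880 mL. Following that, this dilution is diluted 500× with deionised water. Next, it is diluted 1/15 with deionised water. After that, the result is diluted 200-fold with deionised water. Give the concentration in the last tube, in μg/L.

1.83 μg/L

Overall dilution factor = 10 × 500 × 15 × 200 = 1.50 × 10⁷.
27.4 g/L / 1.50 × 10⁷ = 1.83 × 10⁻⁶ g/L = 1.83 μg/L.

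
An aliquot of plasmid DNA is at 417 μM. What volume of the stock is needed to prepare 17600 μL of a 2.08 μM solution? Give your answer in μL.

V₁ = C₂V₂/C₁ = 2.08 × 17600 / 417 = 87.8 μL.

87.8 μL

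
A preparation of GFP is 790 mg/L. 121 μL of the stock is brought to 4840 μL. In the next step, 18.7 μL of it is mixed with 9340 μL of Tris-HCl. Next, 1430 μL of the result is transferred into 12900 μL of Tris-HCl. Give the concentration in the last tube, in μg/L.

Overall dilution factor = 40 × 500.5 × 10.02 = 2.01 × 10⁵.
790 mg/L / 2.01 × 10⁵ = 3.94 × 10⁻³ mg/L = 3.94 μg/L.

3.94 μg/L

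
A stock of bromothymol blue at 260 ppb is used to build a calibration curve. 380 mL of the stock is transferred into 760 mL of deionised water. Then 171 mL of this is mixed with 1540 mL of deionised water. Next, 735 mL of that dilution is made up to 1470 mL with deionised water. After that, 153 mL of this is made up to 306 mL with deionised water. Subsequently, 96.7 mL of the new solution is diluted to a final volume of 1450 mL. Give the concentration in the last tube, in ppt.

Overall dilution factor = 3 × 10.01 × 2 × 2 × 14.99 = 1800.
260 ppb / 1800 = 0.144 ppb = 144 ppt.

144 ppt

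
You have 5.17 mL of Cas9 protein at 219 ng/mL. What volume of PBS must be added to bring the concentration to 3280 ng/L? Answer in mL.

3280 ng/L = 3.28 ng/mL.
V₂ = C₁V₁/C₂ = 219 × 5.17 / 3.28 = 345 mL.
Diluent to add = V₂ − V₁ = 345 − 5.17 = 340 mL.

340 mL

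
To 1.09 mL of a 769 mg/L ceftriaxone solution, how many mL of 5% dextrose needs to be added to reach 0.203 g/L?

0.203 g/L = 203 mg/L.
V₂ = C₁V₁/C₂ = 769 × 1.09 / 203 = 4.13 mL.
Diluent to add = V₂ − V₁ = 4.13 − 1.09 = 3.04 mL.

3.04 mL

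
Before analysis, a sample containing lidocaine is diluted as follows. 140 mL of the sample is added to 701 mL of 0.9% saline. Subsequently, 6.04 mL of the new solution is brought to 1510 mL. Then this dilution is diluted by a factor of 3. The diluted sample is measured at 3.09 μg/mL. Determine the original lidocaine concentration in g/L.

Overall dilution factor = 6.007 × 250 × 3 = 4505.
Original = 3.09 μg/mL × 4505 = 1.39 × 10⁴ μg/mL = 13.9 g/L.

13.9 g/L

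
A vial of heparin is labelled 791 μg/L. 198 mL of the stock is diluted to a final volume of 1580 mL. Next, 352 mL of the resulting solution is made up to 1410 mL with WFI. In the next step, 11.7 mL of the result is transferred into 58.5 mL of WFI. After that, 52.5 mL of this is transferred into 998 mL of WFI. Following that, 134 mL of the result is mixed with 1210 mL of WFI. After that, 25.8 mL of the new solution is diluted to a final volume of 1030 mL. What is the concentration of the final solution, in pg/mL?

0.515 pg/mL

Overall dilution factor = 7.980 × 4.006 × 6 × 20.01 × 10.03 × 39.92 = 1.54 × 10⁶.
791 μg/L / 1.54 × 10⁶ = 5.15 × 10⁻⁴ μg/L = 0.515 pg/mL.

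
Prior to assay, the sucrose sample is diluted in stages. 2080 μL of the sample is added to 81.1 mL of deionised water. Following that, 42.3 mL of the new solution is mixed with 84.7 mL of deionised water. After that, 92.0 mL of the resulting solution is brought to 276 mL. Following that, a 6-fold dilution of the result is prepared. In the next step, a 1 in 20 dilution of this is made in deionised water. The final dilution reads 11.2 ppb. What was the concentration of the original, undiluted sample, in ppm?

484 ppm

Overall dilution factor = 39.99 × 3.002 × 3 × 6 × 20 = 4.32 × 10⁴.
Original = 11.2 ppb × 4.32 × 10⁴ = 4.84 × 10⁵ ppb = 484 ppm.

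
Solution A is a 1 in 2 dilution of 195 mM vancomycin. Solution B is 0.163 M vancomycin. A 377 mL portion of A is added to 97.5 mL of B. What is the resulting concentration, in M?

C_A = 195 mM / 2 = 97.5 mM.
C_B = 0.163 M = 163 mM.
C_mix = (C_A·V_A + C_B·V_B)/(V_A + V_B) = (97.5×377 + 163×97.5) / 474.5 = 111 mM = 0.111 M.

0.111 M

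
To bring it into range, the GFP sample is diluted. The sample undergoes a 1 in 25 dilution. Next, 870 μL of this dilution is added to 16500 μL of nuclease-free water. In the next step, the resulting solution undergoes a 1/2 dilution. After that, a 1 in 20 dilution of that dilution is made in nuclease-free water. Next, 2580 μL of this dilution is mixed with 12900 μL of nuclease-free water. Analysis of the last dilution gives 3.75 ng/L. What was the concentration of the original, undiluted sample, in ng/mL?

Overall dilution factor = 25 × 19.97 × 2 × 20 × 6 = 1.20 × 10⁵.
Original = 3.75 ng/L × 1.20 × 10⁵ = 4.49 × 10⁵ ng/L = 449 ng/mL.

449 ng/mL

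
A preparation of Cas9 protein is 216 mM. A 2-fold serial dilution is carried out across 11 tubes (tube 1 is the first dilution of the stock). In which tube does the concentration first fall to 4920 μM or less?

tube 6

Tube n has concentration 216 mM / 2ⁿ.
Need 2ⁿ ≥ 216 mM / 4920 μM = 43.9, so n ≥ 5.46.
First such tube: n = 6.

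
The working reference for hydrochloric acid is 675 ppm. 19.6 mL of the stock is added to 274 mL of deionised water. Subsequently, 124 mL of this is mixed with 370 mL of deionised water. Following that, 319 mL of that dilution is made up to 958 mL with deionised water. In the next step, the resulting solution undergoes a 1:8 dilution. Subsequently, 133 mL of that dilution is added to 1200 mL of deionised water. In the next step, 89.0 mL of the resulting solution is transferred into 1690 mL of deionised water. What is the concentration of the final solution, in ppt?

2350 ppt

Overall dilution factor = 14.98 × 3.984 × 3.003 × 8 × 10.02 × 19.99 = 2.87 × 10⁵.
675 ppm / 2.87 × 10⁵ = 2.35 × 10⁻³ ppm = 2350 ppt.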